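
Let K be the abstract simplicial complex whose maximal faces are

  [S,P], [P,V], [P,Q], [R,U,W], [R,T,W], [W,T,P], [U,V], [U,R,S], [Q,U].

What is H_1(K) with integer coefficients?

Order the vertices as P < Q < R < S < T < U < V < W. Listing each simplex with vertices in this order, K has dimension 2 with simplices:

  0-simplices (8): P, Q, R, S, T, U, V, W
  1-simplices (14): PQ, PS, PT, PV, PW, QU, RS, RT, RU, RW, SU, TW, UV, UW
  2-simplices (4): PTW, RSU, RTW, RUW

giving chain groups C_0 ≅ Z^8, C_1 ≅ Z^14, C_2 ≅ Z^4.

Boundary ∂_1: C_1 → C_0 sends each edge [p,q] (with p < q) to q − p. For instance
  ∂UW = W − U.
The 8×14 boundary matrix has rank 7 and Smith normal form diag(1,1,1,1,1,1,1).

The boundary map ∂_2: C_2 → C_1 acts by ∂[p,q,r] = [q,r] − [p,r] + [p,q]. For instance
  ∂PTW = TW − PW + PT,
  ∂RUW = UW − RW + RU.
The resulting 14×4 matrix has rank 4, and its Smith normal form has invariant factors (1,1,1,1).

Now H_k = ker ∂_k / im ∂_{k+1}, so:

  H_1: rank ker ∂_1 − rank ∂_2 = (14 − 7) − 4 = 3, and the invariant factors of ∂_2 are all 1, so H_1 ≅ Z^3.

H_1 = Z^3.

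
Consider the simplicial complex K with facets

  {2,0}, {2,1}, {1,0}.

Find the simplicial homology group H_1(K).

H_1 = Z.

We work with the vertex ordering 0 < 1 < 2. The simplices of K, each written with vertices in increasing order, are:

  0-simplices (3): [0], [1], [2]
  1-simplices (3): [0,1], [0,2], [1,2]

so the chain groups are C_0 ≅ Z^3, C_1 ≅ Z^3.

∂_1: C_1 → C_0 maps an edge to its endpoints' difference, ∂[p,q] = q − p.
This gives a 3×3 integer matrix of rank 2; reducing to Smith normal form yields diagonal entries (1,1).

Now H_k = ker ∂_k / im ∂_{k+1}, so:

  H_1: rank ker ∂_1 − rank ∂_2 = (3 − 2) − 0 = 1, and there is no ∂_2, so H_1 ≅ Z.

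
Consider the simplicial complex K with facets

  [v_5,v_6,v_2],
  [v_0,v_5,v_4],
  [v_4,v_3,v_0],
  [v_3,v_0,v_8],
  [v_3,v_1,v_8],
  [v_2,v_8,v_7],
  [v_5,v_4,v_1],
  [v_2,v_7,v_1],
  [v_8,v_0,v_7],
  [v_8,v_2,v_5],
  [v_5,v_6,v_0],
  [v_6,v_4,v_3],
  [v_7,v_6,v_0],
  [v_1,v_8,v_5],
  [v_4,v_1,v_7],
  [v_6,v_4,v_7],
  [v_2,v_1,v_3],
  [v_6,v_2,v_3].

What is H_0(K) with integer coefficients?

H_0 ≅ Z.

K has 9 vertices, 27 edges, 18 triangles.
rank ∂_0 = 0, rank ∂_1 = 8 ⇒ b_0 = 9 − 0 − 8 = 1; all invariant factors of ∂_1 are 1 so no torsion. So H_0 = Z.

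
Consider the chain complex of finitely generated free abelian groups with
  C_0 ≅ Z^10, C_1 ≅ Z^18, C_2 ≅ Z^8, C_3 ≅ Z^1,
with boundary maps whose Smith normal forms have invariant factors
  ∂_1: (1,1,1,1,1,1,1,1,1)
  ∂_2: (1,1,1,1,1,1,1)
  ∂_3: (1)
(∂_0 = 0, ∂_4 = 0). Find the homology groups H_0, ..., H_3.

H_0 ≅ Z,  H_1 ≅ Z^2,  H_2 = 0,  H_3 = 0.

H_0: b_0 = 10 − 0 − 9 = 1; torsion from ∂_1 factors > 1: none. So H_0 ≅ Z.
H_1: b_1 = 18 − 9 − 7 = 2; torsion from ∂_2 factors > 1: none. So H_1 ≅ Z^2.
H_2: b_2 = 8 − 7 − 1 = 0; torsion from ∂_3 factors > 1: none. So H_2 ≅ 0.
H_3: b_3 = 1 − 1 − 0 = 0; torsion from ∂_4 factors > 1: none. So H_3 ≅ 0.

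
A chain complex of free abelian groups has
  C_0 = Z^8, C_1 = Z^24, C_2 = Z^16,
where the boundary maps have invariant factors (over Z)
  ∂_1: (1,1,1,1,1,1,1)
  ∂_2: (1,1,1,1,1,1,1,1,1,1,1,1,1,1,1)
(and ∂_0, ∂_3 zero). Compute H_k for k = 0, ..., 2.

H_0: b_0 = 8 − 0 − 7 = 1; torsion from ∂_1 factors > 1: none. So H_0 = Z.
H_1: b_1 = 24 − 7 − 15 = 2; torsion from ∂_2 factors > 1: none. So H_1 = Z^2.
H_2: b_2 = 16 − 15 − 0 = 1; torsion from ∂_3 factors > 1: none. So H_2 = Z.

H_0 = Z,  H_1 = Z^2,  H_2 = Z.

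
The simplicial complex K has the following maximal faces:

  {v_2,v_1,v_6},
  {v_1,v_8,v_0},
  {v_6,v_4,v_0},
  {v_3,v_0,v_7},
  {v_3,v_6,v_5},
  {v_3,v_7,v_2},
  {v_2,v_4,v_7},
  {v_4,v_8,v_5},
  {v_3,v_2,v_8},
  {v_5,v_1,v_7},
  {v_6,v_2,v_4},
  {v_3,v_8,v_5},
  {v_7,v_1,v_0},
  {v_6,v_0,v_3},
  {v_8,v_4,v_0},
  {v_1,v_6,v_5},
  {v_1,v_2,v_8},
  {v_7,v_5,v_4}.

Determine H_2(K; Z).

We work with the vertex ordering v_0 < v_1 < v_2 < v_3 < v_4 < v_5 < v_6 < v_7 < v_8. The simplices of K, each written with vertices in increasing order, are:

  0-simplices (9): [v_0], [v_1], [v_2], [v_3], [v_4], [v_5], [v_6], [v_7], [v_8]
  1-simplices (27): (27 of them)
  2-simplices (18): (18 of them)

so the chain groups are C_0 ≅ Z^9, C_1 ≅ Z^27, C_2 ≅ Z^18.

Boundary ∂_1: C_1 → C_0 maps an edge to its endpoints' difference, ∂[p,q] = q − p.
The 9×27 boundary matrix has rank 8 and Smith normal form diag(1,1,1,1,1,1,1,1).

∂_2: C_2 → C_1 maps a triangle to the signed sum of its edges. For instance
  ∂[v_0,v_1,v_8] = [v_1,v_8] − [v_0,v_8] + [v_0,v_1],
  ∂[v_3,v_5,v_6] = [v_5,v_6] − [v_3,v_6] + [v_3,v_5].
As a 27×18 matrix over Z this has rank 17, with invariant factors (1,1,1,1,1,1,1,1,1,1,1,1,1,1,1,1,1).

From H_k ≅ ker(∂_k) / im(∂_{k+1}) we obtain:

  H_2: rank ker ∂_2 − rank ∂_3 = (18 − 17) − 0 = 1, and there is no ∂_3, so H_2 = Z.

H_2 ≅ Z.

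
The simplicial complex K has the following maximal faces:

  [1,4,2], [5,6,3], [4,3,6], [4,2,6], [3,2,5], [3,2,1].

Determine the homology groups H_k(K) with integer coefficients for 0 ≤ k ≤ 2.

H_0 ≅ Z,  H_1 ≅ Z,  H_2 = 0.

Take the total order 1 < 2 < 3 < 4 < 5 < 6 on the vertex set. Then K (dimension 2) consists of the simplices:

  0-simplices (6): [1], [2], [3], [4], [5], [6]
  1-simplices (12): [1,2], [1,3], [1,4], [2,3], [2,4], [2,5], [2,6], [3,4], [3,5], [3,6], [4,6], [5,6]
  2-simplices (6): [1,2,3], [1,2,4], [2,3,5], [2,4,6], [3,4,6], [3,5,6]

Hence C_0 ≅ Z^6, C_1 ≅ Z^12, C_2 ≅ Z^6.

Boundary ∂_1: C_1 → C_0 sends each edge [p,q] (with p < q) to q − p.
The resulting 6×12 matrix has rank 5, and its Smith normal form has invariant factors (1,1,1,1,1).

Boundary ∂_2: C_2 → C_1 sends each 2-simplex [p,q,r] to [q,r] − [p,r] + [p,q]. For instance
  ∂[2,3,5] = [3,5] − [2,5] + [2,3],
  ∂[1,2,4] = [2,4] − [1,4] + [1,2].
As a 12×6 matrix over Z this has rank 6, with invariant factors (1,1,1,1,1,1).

Computing H_k = (kernel of ∂_k) / (image of ∂_{k+1}):

  H_0: rank C_0 − rank ∂_1 = 6 − 5 = 1, and the invariant factors of ∂_1 are all 1, so H_0 ≅ Z.
  H_1: rank ker ∂_1 − rank ∂_2 = (12 − 5) − 6 = 1, and the invariant factors of ∂_2 are all 1, so H_1 ≅ Z.
  H_2: rank ker ∂_2 − rank ∂_3 = (6 − 6) − 0 = 0, and there is no ∂_3, so H_2 ≅ 0.

As a check, the Euler characteristic is 6 − 12 + 6 = 0, which agrees with 1 − 1 + 0 = 0.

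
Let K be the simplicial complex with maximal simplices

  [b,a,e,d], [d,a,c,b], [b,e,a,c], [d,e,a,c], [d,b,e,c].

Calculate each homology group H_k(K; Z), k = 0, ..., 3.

Take the total order a < b < c < d < e on the vertex set. Then K (dimension 3) consists of the simplices:

  0-simplices (5): a, b, c, d, e
  1-simplices (10): ab, ac, ad, ae, bc, bd, be, cd, ce, de
  2-simplices (10): abc, abd, abe, acd, ace, ade, bcd, bce, bde, cde
  3-simplices (5): abcd, abce, abde, acde, bcde

giving chain groups C_0 ≅ Z^5, C_1 ≅ Z^10, C_2 ≅ Z^10, C_3 ≅ Z^5.

Boundary ∂_1: C_1 → C_0 is given by ∂[p,q] = [q] − [p]. For instance
  ∂ac = c − a.
As a 5×10 matrix over Z this has rank 4, with invariant factors (1,1,1,1).

Boundary ∂_2: C_2 → C_1 sends each 2-simplex [p,q,r] to [q,r] − [p,r] + [p,q]. For instance
  ∂bce = ce − be + bc,
  ∂abc = bc − ac + ab.
This gives a 10×10 integer matrix of rank 6; reducing to Smith normal form yields diagonal entries (1,1,1,1,1,1).

The boundary map ∂_3: C_3 → C_2 sends each 3-simplex σ to the alternating sum Σ_i (−1)^i (σ with its i-th vertex removed). For instance
  ∂abde = bde − ade + abe − abd,
  ∂acde = cde − ade + ace − acd.
The 10×5 boundary matrix has rank 4 and Smith normal form diag(1,1,1,1).

Now H_k = ker ∂_k / im ∂_{k+1}, so:

  H_0: rank C_0 − rank ∂_1 = 5 − 4 = 1, and the invariant factors of ∂_1 are all 1, so H_0 = Z.
  H_1: rank ker ∂_1 − rank ∂_2 = (10 − 4) − 6 = 0, and the invariant factors of ∂_2 are all 1, so H_1 = 0.
  H_2: rank ker ∂_2 − rank ∂_3 = (10 − 6) − 4 = 0, and the invariant factors of ∂_3 are all 1, so H_2 = 0.
  H_3: rank ker ∂_3 − rank ∂_4 = (5 − 4) − 0 = 1, and there is no ∂_4, so H_3 = Z.

(K is a triangulation of the 3-sphere S^3.)

H_0 ≅ Z,  H_1 = 0,  H_2 = 0,  H_3 ≅ Z.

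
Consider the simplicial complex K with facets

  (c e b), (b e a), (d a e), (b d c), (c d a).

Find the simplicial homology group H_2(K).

H_2 ≅ 0.

Fix the vertex order a < b < c < d < e and write every simplex with vertices in increasing order. Then dim K = 2 and the simplices of K are:

  0-simplices (5): a, b, c, d, e
  1-simplices (10): ab, ac, ad, ae, bc, bd, be, cd, ce, de
  2-simplices (5): abe, acd, ade, bcd, bce

so the chain groups are C_0 ≅ Z^5, C_1 ≅ Z^10, C_2 ≅ Z^5.

Boundary ∂_1: C_1 → C_0 maps an edge to its endpoints' difference, ∂[p,q] = q − p. For instance
  ∂bd = d − b.
This gives a 5×10 integer matrix of rank 4; reducing to Smith normal form yields diagonal entries (1,1,1,1).

Boundary ∂_2: C_2 → C_1 maps a triangle to the signed sum of its edges. For instance
  ∂bcd = cd − bd + bc,
  ∂ade = de − ae + ad.
This gives a 10×5 integer matrix of rank 5; reducing to Smith normal form yields diagonal entries (1,1,1,1,1).

Computing H_k = (kernel of ∂_k) / (image of ∂_{k+1}):

  H_2: rank ker ∂_2 − rank ∂_3 = (5 − 5) − 0 = 0, and there is no ∂_3, so H_2 = 0.

(K is a triangulation of the Möbius band.)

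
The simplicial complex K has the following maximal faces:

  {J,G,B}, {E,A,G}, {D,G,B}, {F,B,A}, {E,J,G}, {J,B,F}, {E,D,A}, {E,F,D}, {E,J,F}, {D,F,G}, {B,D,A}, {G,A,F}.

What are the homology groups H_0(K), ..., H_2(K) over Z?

H_0 = Z,  H_1 = Z/2Z,  H_2 = 0.

Fix the vertex order A < B < D < E < F < G < J and write every simplex with vertices in increasing order. Then dim K = 2 and the simplices of K are:

  0-simplices (7): A, B, D, E, F, G, J
  1-simplices (18): AB, AD, AE, AF, AG, BD, BF, BG, BJ, DE, DF, DG, EF, EG, EJ, FG, FJ, GJ
  2-simplices (12): ABD, ABF, ADE, AEG, AFG, BDG, BFJ, BGJ, DEF, DFG, EFJ, EGJ

Hence C_0 ≅ Z^7, C_1 ≅ Z^18, C_2 ≅ Z^12.

Boundary ∂_1: C_1 → C_0 maps an edge to its endpoints' difference, ∂[p,q] = q − p. For instance
  ∂GJ = J − G.
The 7×18 boundary matrix has rank 6 and Smith normal form diag(1,1,1,1,1,1).

The boundary map ∂_2: C_2 → C_1 acts by ∂[p,q,r] = [q,r] − [p,r] + [p,q]. For instance
  ∂EGJ = GJ − EJ + EG,
  ∂AFG = FG − AG + AF.
As a 18×12 matrix over Z this has rank 12, with invariant factors (1,1,1,1,1,1,1,1,1,1,1,2).

Computing H_k = (kernel of ∂_k) / (image of ∂_{k+1}):

  H_0: rank C_0 − rank ∂_1 = 7 − 6 = 1, and the invariant factors of ∂_1 are all 1, so H_0 ≅ Z.
  H_1: rank ker ∂_1 − rank ∂_2 = (18 − 6) − 12 = 0, and ∂_2 has invariant factor 2 > 1, so H_1 ≅ Z/2Z.
  H_2: rank ker ∂_2 − rank ∂_3 = (12 − 12) − 0 = 0, and there is no ∂_3, so H_2 ≅ 0.

(K is a triangulation of the real projective plane RP^2.)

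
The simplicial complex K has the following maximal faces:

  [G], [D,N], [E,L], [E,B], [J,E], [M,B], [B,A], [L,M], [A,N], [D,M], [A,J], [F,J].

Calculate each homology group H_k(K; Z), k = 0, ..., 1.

H_0 ≅ Z^2,  H_1 ≅ Z^3.

Take the total order A < B < D < E < F < G < J < L < M < N on the vertex set. Then K (dimension 1) consists of the simplices:

  0-simplices (10): A, B, D, E, F, G, J, L, M, N
  1-simplices (11): AB, AJ, AN, BE, BM, DM, DN, EJ, EL, FJ, LM

Hence C_0 ≅ Z^10, C_1 ≅ Z^11.

Boundary ∂_1: C_1 → C_0 is given by ∂[p,q] = [q] − [p]. For instance
  ∂DM = M − D.
As a 10×11 matrix over Z this has rank 8, with invariant factors (1,1,1,1,1,1,1,1).

Reading off H_k = ker ∂_k / im ∂_{k+1}:

  H_0: rank C_0 − rank ∂_1 = 10 − 8 = 2, and the invariant factors of ∂_1 are all 1, so H_0 = Z^2.
  H_1: rank ker ∂_1 − rank ∂_2 = (11 − 8) − 0 = 3, and there is no ∂_2, so H_1 = Z^3.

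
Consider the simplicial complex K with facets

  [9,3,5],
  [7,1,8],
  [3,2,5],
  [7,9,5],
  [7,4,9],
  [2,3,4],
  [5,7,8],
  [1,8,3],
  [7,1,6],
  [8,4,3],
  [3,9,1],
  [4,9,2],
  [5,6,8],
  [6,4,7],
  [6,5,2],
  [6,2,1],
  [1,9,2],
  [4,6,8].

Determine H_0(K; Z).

Order the vertices as 1 < 2 < 3 < 4 < 5 < 6 < 7 < 8 < 9. Listing each simplex with vertices in this order, K has dimension 2 with simplices:

  0-simplices (9): [1], [2], [3], [4], [5], [6], [7], [8], [9]
  1-simplices (27): (27 of them)
  2-simplices (18): [1,2,6], [1,2,9], [1,3,8], [1,3,9], [1,6,7], [1,7,8], [2,3,4], [2,3,5], [2,4,9], [2,5,6], [3,4,8], [3,5,9], [4,6,7], [4,6,8], [4,7,9], [5,6,8], [5,7,8], [5,7,9]

so the chain groups are C_0 ≅ Z^9, C_1 ≅ Z^27, C_2 ≅ Z^18.

∂_1: C_1 → C_0 sends each edge [p,q] (with p < q) to q − p. For instance
  ∂[3,8] = [8] − [3].
This gives a 9×27 integer matrix of rank 8; reducing to Smith normal form yields diagonal entries (1,1,1,1,1,1,1,1).

The boundary map ∂_2: C_2 → C_1 sends each 2-simplex [p,q,r] to [q,r] − [p,r] + [p,q]. For instance
  ∂[1,3,9] = [3,9] − [1,9] + [1,3],
  ∂[5,7,8] = [7,8] − [5,8] + [5,7].
The 27×18 boundary matrix has rank 18 and Smith normal form diag(1,1,1,1,1,1,1,1,1,1,1,1,1,1,1,1,1,2).

Reading off H_k = ker ∂_k / im ∂_{k+1}:

  H_0: rank C_0 − rank ∂_1 = 9 − 8 = 1, and the invariant factors of ∂_1 are all 1, so H_0 = Z.

(K is a triangulation of the Klein bottle.)

H_0 ≅ Z.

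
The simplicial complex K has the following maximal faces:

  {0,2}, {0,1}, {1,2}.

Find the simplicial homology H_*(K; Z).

H_0 ≅ Z,  H_1 ≅ Z.

Take the total order 0 < 1 < 2 on the vertex set. Then K (dimension 1) consists of the simplices:

  0-simplices (3): [0], [1], [2]
  1-simplices (3): [0,1], [0,2], [1,2]

so the chain groups are C_0 ≅ Z^3, C_1 ≅ Z^3.

Boundary ∂_1: C_1 → C_0 sends each edge [p,q] (with p < q) to q − p.
The 3×3 boundary matrix has rank 2 and Smith normal form diag(1,1).

Reading off H_k = ker ∂_k / im ∂_{k+1}:

  H_0: rank C_0 − rank ∂_1 = 3 − 2 = 1, and the invariant factors of ∂_1 are all 1, so H_0 = Z.
  H_1: rank ker ∂_1 − rank ∂_2 = (3 − 2) − 0 = 1, and there is no ∂_2, so H_1 = Z.

(K is a triangulation of the circle S^1.)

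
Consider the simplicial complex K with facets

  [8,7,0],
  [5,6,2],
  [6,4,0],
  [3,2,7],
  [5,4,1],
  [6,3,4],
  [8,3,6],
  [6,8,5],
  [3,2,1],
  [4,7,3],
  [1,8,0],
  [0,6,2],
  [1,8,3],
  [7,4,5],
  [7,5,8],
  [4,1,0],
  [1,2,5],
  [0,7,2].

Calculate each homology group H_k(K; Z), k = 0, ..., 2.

H_0 = Z,  H_1 = Z^2,  H_2 = Z.

Order the vertices as 0 < 1 < 2 < 3 < 4 < 5 < 6 < 7 < 8. Listing each simplex with vertices in this order, K has dimension 2 with simplices:

  0-simplices (9): [0], [1], [2], [3], [4], [5], [6], [7], [8]
  1-simplices (27): (27 of them)
  2-simplices (18): [0,1,4], [0,1,8], [0,2,6], [0,2,7], [0,4,6], [0,7,8], [1,2,3], [1,2,5], [1,3,8], [1,4,5], [2,3,7], [2,5,6], [3,4,6], [3,4,7], [3,6,8], [4,5,7], [5,6,8], [5,7,8]

so the chain groups are C_0 ≅ Z^9, C_1 ≅ Z^27, C_2 ≅ Z^18.

∂_1: C_1 → C_0 maps an edge to its endpoints' difference, ∂[p,q] = q − p.
This gives a 9×27 integer matrix of rank 8; reducing to Smith normal form yields diagonal entries (1,1,1,1,1,1,1,1).

Boundary ∂_2: C_2 → C_1 maps a triangle to the signed sum of its edges. For instance
  ∂[3,6,8] = [6,8] − [3,8] + [3,6],
  ∂[0,2,7] = [2,7] − [0,7] + [0,2].
The resulting 27×18 matrix has rank 17, and its Smith normal form has invariant factors (1,1,1,1,1,1,1,1,1,1,1,1,1,1,1,1,1).

Computing H_k = (kernel of ∂_k) / (image of ∂_{k+1}):

  H_0: rank C_0 − rank ∂_1 = 9 − 8 = 1, and the invariant factors of ∂_1 are all 1, so H_0 = Z.
  H_1: rank ker ∂_1 − rank ∂_2 = (27 − 8) − 17 = 2, and the invariant factors of ∂_2 are all 1, so H_1 = Z^2.
  H_2: rank ker ∂_2 − rank ∂_3 = (18 − 17) − 0 = 1, and there is no ∂_3, so H_2 = Z.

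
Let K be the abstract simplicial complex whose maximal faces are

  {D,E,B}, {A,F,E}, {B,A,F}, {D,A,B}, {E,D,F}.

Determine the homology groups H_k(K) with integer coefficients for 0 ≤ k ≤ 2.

H_0 ≅ Z,  H_1 ≅ Z,  H_2 = 0.

We work with the vertex ordering A < B < D < E < F. The simplices of K, each written with vertices in increasing order, are:

  0-simplices (5): A, B, D, E, F
  1-simplices (10): AB, AD, AE, AF, BD, BE, BF, DE, DF, EF
  2-simplices (5): ABD, ABF, AEF, BDE, DEF

giving chain groups C_0 ≅ Z^5, C_1 ≅ Z^10, C_2 ≅ Z^5.

∂_1: C_1 → C_0 maps an edge to its endpoints' difference, ∂[p,q] = q − p. For instance
  ∂AD = D − A.
This gives a 5×10 integer matrix of rank 4; reducing to Smith normal form yields diagonal entries (1,1,1,1).

Boundary ∂_2: C_2 → C_1 sends each 2-simplex [p,q,r] to [q,r] − [p,r] + [p,q]. For instance
  ∂BDE = DE − BE + BD,
  ∂DEF = EF − DF + DE.
This gives a 10×5 integer matrix of rank 5; reducing to Smith normal form yields diagonal entries (1,1,1,1,1).

Reading off H_k = ker ∂_k / im ∂_{k+1}:

  H_0: rank C_0 − rank ∂_1 = 5 − 4 = 1, and the invariant factors of ∂_1 are all 1, so H_0 ≅ Z.
  H_1: rank ker ∂_1 − rank ∂_2 = (10 − 4) − 5 = 1, and the invariant factors of ∂_2 are all 1, so H_1 ≅ Z.
  H_2: rank ker ∂_2 − rank ∂_3 = (5 − 5) − 0 = 0, and there is no ∂_3, so H_2 ≅ 0.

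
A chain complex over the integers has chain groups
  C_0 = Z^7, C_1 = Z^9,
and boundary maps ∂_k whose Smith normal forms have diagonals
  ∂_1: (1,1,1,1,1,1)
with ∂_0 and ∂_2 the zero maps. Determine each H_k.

H_0: b_0 = 7 − 0 − 6 = 1; torsion from ∂_1 factors > 1: none. So H_0 = Z.
H_1: b_1 = 9 − 6 − 0 = 3; torsion from ∂_2 factors > 1: none. So H_1 = Z^3.

H_0 = Z,  H_1 = Z^3.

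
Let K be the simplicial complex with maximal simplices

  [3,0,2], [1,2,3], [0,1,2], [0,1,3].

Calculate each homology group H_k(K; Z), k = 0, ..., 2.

H_0 ≅ Z,  H_1 = 0,  H_2 ≅ Z.

Take the total order 0 < 1 < 2 < 3 on the vertex set. Then K (dimension 2) consists of the simplices:

  0-simplices (4): [0], [1], [2], [3]
  1-simplices (6): [0,1], [0,2], [0,3], [1,2], [1,3], [2,3]
  2-simplices (4): [0,1,2], [0,1,3], [0,2,3], [1,2,3]

so the chain groups are C_0 ≅ Z^4, C_1 ≅ Z^6, C_2 ≅ Z^4.

The boundary map ∂_1: C_1 → C_0 maps an edge to its endpoints' difference, ∂[p,q] = q − p. For instance
  ∂[0,3] = [3] − [0].
This gives a 4×6 integer matrix of rank 3; reducing to Smith normal form yields diagonal entries (1,1,1).

The boundary map ∂_2: C_2 → C_1 acts by ∂[p,q,r] = [q,r] − [p,r] + [p,q]. For instance
  ∂[0,2,3] = [2,3] − [0,3] + [0,2],
  ∂[1,2,3] = [2,3] − [1,3] + [1,2].
The resulting 6×4 matrix has rank 3, and its Smith normal form has invariant factors (1,1,1).

Computing H_k = (kernel of ∂_k) / (image of ∂_{k+1}):

  H_0: rank C_0 − rank ∂_1 = 4 − 3 = 1, and the invariant factors of ∂_1 are all 1, so H_0 ≅ Z.
  H_1: rank ker ∂_1 − rank ∂_2 = (6 − 3) − 3 = 0, and the invariant factors of ∂_2 are all 1, so H_1 ≅ 0.
  H_2: rank ker ∂_2 − rank ∂_3 = (4 − 3) − 0 = 1, and there is no ∂_3, so H_2 ≅ Z.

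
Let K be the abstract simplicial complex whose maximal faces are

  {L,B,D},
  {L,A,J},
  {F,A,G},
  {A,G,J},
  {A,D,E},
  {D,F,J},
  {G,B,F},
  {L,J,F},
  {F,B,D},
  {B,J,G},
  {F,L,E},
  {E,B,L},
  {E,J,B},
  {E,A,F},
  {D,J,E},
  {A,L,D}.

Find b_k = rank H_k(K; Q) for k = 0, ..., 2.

b_0 = 1, b_1 = 2, b_2 = 1.

Fix the vertex order A < B < D < E < F < G < J < L and write every simplex with vertices in increasing order. Then dim K = 2 and the simplices of K are:

  0-simplices (8): A, B, D, E, F, G, J, L
  1-simplices (24): AD, AE, AF, AG, AJ, AL, BD, BE, BF, BG, BJ, BL, DE, DF, DJ, DL, EF, EJ, EL, FG, FJ, FL, GJ, JL
  2-simplices (16): ADE, ADL, AEF, AFG, AGJ, AJL, BDF, BDL, BEJ, BEL, BFG, BGJ, DEJ, DFJ, EFL, FJL

so the chain groups are C_0 ≅ Z^8, C_1 ≅ Z^24, C_2 ≅ Z^16.

Boundary ∂_1: C_1 → C_0 maps an edge to its endpoints' difference, ∂[p,q] = q − p. For instance
  ∂GJ = J − G.
The resulting 8×24 matrix has rank 7, and its Smith normal form has invariant factors (1,1,1,1,1,1,1).

∂_2: C_2 → C_1 acts by ∂[p,q,r] = [q,r] − [p,r] + [p,q]. For instance
  ∂DEJ = EJ − DJ + DE,
  ∂BGJ = GJ − BJ + BG.
As a 24×16 matrix over Z this has rank 15, with invariant factors (1,1,1,1,1,1,1,1,1,1,1,1,1,1,1).

Now H_k = ker ∂_k / im ∂_{k+1}, so:

  H_0: rank C_0 − rank ∂_1 = 8 − 7 = 1, and the invariant factors of ∂_1 are all 1, so H_0 ≅ Z.
  H_1: rank ker ∂_1 − rank ∂_2 = (24 − 7) − 15 = 2, and the invariant factors of ∂_2 are all 1, so H_1 ≅ Z^2.
  H_2: rank ker ∂_2 − rank ∂_3 = (16 − 15) − 0 = 1, and there is no ∂_3, so H_2 ≅ Z.

As a check, the Euler characteristic is 8 − 24 + 16 = 0, which agrees with 1 − 2 + 1 = 0.

Hence the Betti numbers are b_0 = 1, b_1 = 2, b_2 = 1.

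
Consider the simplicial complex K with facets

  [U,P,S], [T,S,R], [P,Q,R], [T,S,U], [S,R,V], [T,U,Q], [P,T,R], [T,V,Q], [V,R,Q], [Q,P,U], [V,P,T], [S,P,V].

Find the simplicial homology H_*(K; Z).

Take the total order P < Q < R < S < T < U < V on the vertex set. Then K (dimension 2) consists of the simplices:

  0-simplices (7): P, Q, R, S, T, U, V
  1-simplices (18): PQ, PR, PS, PT, PU, PV, QR, QT, QU, QV, RS, RT, RV, ST, SU, SV, TU, TV
  2-simplices (12): PQR, PQU, PRT, PSU, PSV, PTV, QRV, QTU, QTV, RST, RSV, STU

so the chain groups are C_0 ≅ Z^7, C_1 ≅ Z^18, C_2 ≅ Z^12.

∂_1: C_1 → C_0 sends each edge [p,q] (with p < q) to q − p. For instance
  ∂RV = V − R.
The 7×18 boundary matrix has rank 6 and Smith normal form diag(1,1,1,1,1,1).

Boundary ∂_2: C_2 → C_1 acts by ∂[p,q,r] = [q,r] − [p,r] + [p,q]. For instance
  ∂PQU = QU − PU + PQ,
  ∂PQR = QR − PR + PQ.
This gives a 18×12 integer matrix of rank 12; reducing to Smith normal form yields diagonal entries (1,1,1,1,1,1,1,1,1,1,1,2).

Reading off H_k = ker ∂_k / im ∂_{k+1}:

  H_0: rank C_0 − rank ∂_1 = 7 − 6 = 1, and the invariant factors of ∂_1 are all 1, so H_0 = Z.
  H_1: rank ker ∂_1 − rank ∂_2 = (18 − 6) − 12 = 0, and ∂_2 has invariant factor 2 > 1, so H_1 = Z/2Z.
  H_2: rank ker ∂_2 − rank ∂_3 = (12 − 12) − 0 = 0, and there is no ∂_3, so H_2 = 0.

(K is a triangulation of the real projective plane RP^2.)

H_0 ≅ Z,  H_1 ≅ Z/2Z,  H_2 = 0.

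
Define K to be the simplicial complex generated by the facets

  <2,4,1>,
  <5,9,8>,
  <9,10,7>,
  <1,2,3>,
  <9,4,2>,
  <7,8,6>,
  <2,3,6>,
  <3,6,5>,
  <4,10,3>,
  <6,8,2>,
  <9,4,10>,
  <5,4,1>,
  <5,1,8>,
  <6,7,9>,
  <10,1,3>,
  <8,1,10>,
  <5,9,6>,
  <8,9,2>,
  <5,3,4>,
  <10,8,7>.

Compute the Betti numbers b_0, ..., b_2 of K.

Order the vertices as 1 < 2 < 3 < 4 < 5 < 6 < 7 < 8 < 9 < 10. Listing each simplex with vertices in this order, K has dimension 2 with simplices:

  0-simplices (10): [1], [2], [3], [4], [5], [6], [7], [8], [9], [10]
  1-simplices (30): (30 of them)
  2-simplices (20): (20 of them)

Hence C_0 ≅ Z^10, C_1 ≅ Z^30, C_2 ≅ Z^20.

Boundary ∂_1: C_1 → C_0 sends each edge [p,q] (with p < q) to q − p. For instance
  ∂[2,3] = [3] − [2].
The resulting 10×30 matrix has rank 9, and its Smith normal form has invariant factors (1,1,1,1,1,1,1,1,1).

Boundary ∂_2: C_2 → C_1 acts by ∂[p,q,r] = [q,r] − [p,r] + [p,q]. For instance
  ∂[1,3,10] = [3,10] − [1,10] + [1,3],
  ∂[1,2,3] = [2,3] − [1,3] + [1,2].
The resulting 30×20 matrix has rank 20, and its Smith normal form has invariant factors (1,1,1,1,1,1,1,1,1,1,1,1,1,1,1,1,1,1,1,2).

From H_k ≅ ker(∂_k) / im(∂_{k+1}) we obtain:

  H_0: rank C_0 − rank ∂_1 = 10 − 9 = 1, and the invariant factors of ∂_1 are all 1, so H_0 ≅ Z.
  H_1: rank ker ∂_1 − rank ∂_2 = (30 − 9) − 20 = 1, and ∂_2 has invariant factor 2 > 1, so H_1 ≅ Z ⊕ Z/2Z.
  H_2: rank ker ∂_2 − rank ∂_3 = (20 − 20) − 0 = 0, and there is no ∂_3, so H_2 ≅ 0.

As a check, the Euler characteristic is 10 − 30 + 20 = 0, which agrees with 1 − 1 + 0 = 0.
(K is a triangulation of the Klein bottle.)

Hence the Betti numbers are b_0 = 1, b_1 = 1, b_2 = 0.

b_0 = 1, b_1 = 1, b_2 = 0.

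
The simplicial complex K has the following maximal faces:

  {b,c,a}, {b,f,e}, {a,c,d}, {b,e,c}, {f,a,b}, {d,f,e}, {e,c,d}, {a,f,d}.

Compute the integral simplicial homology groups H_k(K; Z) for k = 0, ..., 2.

Take the total order a < b < c < d < e < f on the vertex set. Then K (dimension 2) consists of the simplices:

  0-simplices (6): a, b, c, d, e, f
  1-simplices (12): ab, ac, ad, af, bc, be, bf, cd, ce, de, df, ef
  2-simplices (8): abc, abf, acd, adf, bce, bef, cde, def

giving chain groups C_0 ≅ Z^6, C_1 ≅ Z^12, C_2 ≅ Z^8.

Boundary ∂_1: C_1 → C_0 sends each edge [p,q] (with p < q) to q − p. For instance
  ∂de = e − d.
This gives a 6×12 integer matrix of rank 5; reducing to Smith normal form yields diagonal entries (1,1,1,1,1).

∂_2: C_2 → C_1 maps a triangle to the signed sum of its edges. For instance
  ∂acd = cd − ad + ac,
  ∂cde = de − ce + cd.
As a 12×8 matrix over Z this has rank 7, with invariant factors (1,1,1,1,1,1,1).

Computing H_k = (kernel of ∂_k) / (image of ∂_{k+1}):

  H_0: rank C_0 − rank ∂_1 = 6 − 5 = 1, and the invariant factors of ∂_1 are all 1, so H_0 = Z.
  H_1: rank ker ∂_1 − rank ∂_2 = (12 − 5) − 7 = 0, and the invariant factors of ∂_2 are all 1, so H_1 = 0.
  H_2: rank ker ∂_2 − rank ∂_3 = (8 − 7) − 0 = 1, and there is no ∂_3, so H_2 = Z.

As a check, the Euler characteristic is 6 − 12 + 8 = 2, which agrees with 1 − 0 + 1 = 2.

H_0 = Z,  H_1 = 0,  H_2 = Z.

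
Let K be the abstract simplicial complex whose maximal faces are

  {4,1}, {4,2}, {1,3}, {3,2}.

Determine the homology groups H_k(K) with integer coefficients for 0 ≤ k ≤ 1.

Take the total order 1 < 2 < 3 < 4 on the vertex set. Then K (dimension 1) consists of the simplices:

  0-simplices (4): [1], [2], [3], [4]
  1-simplices (4): [1,3], [1,4], [2,3], [2,4]

so the chain groups are C_0 ≅ Z^4, C_1 ≅ Z^4.

The boundary map ∂_1: C_1 → C_0 is given by ∂[p,q] = [q] − [p]. For instance
  ∂[1,4] = [4] − [1].
The 4×4 boundary matrix has rank 3 and Smith normal form diag(1,1,1).

Now H_k = ker ∂_k / im ∂_{k+1}, so:

  H_0: rank C_0 − rank ∂_1 = 4 − 3 = 1, and the invariant factors of ∂_1 are all 1, so H_0 ≅ Z.
  H_1: rank ker ∂_1 − rank ∂_2 = (4 − 3) − 0 = 1, and there is no ∂_2, so H_1 ≅ Z.

H_0 ≅ Z,  H_1 ≅ Z.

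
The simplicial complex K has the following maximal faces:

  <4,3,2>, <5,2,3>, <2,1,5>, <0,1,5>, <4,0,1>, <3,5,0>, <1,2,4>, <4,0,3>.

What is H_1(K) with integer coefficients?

We work with the vertex ordering 0 < 1 < 2 < 3 < 4 < 5. The simplices of K, each written with vertices in increasing order, are:

  0-simplices (6): [0], [1], [2], [3], [4], [5]
  1-simplices (12): [0,1], [0,3], [0,4], [0,5], [1,2], [1,4], [1,5], [2,3], [2,4], [2,5], [3,4], [3,5]
  2-simplices (8): [0,1,4], [0,1,5], [0,3,4], [0,3,5], [1,2,4], [1,2,5], [2,3,4], [2,3,5]

giving chain groups C_0 ≅ Z^6, C_1 ≅ Z^12, C_2 ≅ Z^8.

The boundary map ∂_1: C_1 → C_0 sends each edge [p,q] (with p < q) to q − p.
This gives a 6×12 integer matrix of rank 5; reducing to Smith normal form yields diagonal entries (1,1,1,1,1).

∂_2: C_2 → C_1 acts by ∂[p,q,r] = [q,r] − [p,r] + [p,q]. For instance
  ∂[0,3,5] = [3,5] − [0,5] + [0,3],
  ∂[2,3,4] = [3,4] − [2,4] + [2,3].
The 12×8 boundary matrix has rank 7 and Smith normal form diag(1,1,1,1,1,1,1).

Computing H_k = (kernel of ∂_k) / (image of ∂_{k+1}):

  H_1: rank ker ∂_1 − rank ∂_2 = (12 − 5) − 7 = 0, and the invariant factors of ∂_2 are all 1, so H_1 ≅ 0.

(K is a triangulation of the 2-sphere S^2.)

H_1 = 0.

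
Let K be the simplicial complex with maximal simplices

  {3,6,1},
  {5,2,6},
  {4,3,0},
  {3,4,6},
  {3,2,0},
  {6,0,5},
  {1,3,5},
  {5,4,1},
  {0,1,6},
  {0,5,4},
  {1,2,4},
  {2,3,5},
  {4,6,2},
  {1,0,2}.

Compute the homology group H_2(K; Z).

K has 7 vertices, 21 edges, 14 triangles.
rank ∂_2 = 13, rank ∂_3 = 0 ⇒ b_2 = 14 − 13 − 0 = 1. So H_2 ≅ Z.

H_2 ≅ Z.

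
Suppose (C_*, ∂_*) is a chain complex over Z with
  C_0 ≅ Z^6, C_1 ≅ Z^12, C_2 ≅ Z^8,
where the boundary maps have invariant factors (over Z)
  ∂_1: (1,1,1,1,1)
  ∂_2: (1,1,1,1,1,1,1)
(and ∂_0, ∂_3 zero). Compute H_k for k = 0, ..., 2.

H_0: b_0 = 6 − 0 − 5 = 1; torsion from ∂_1 factors > 1: none. So H_0 = Z.
H_1: b_1 = 12 − 5 − 7 = 0; torsion from ∂_2 factors > 1: none. So H_1 = 0.
H_2: b_2 = 8 − 7 − 0 = 1; torsion from ∂_3 factors > 1: none. So H_2 = Z.

H_0 = Z,  H_1 = 0,  H_2 = Z.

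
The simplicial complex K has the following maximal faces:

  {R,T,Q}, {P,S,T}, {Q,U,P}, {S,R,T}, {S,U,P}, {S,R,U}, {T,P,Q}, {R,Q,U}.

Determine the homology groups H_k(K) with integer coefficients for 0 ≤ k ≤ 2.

H_0 = Z,  H_1 = 0,  H_2 = Z.

We work with the vertex ordering P < Q < R < S < T < U. The simplices of K, each written with vertices in increasing order, are:

  0-simplices (6): P, Q, R, S, T, U
  1-simplices (12): PQ, PS, PT, PU, QR, QT, QU, RS, RT, RU, ST, SU
  2-simplices (8): PQT, PQU, PST, PSU, QRT, QRU, RST, RSU

Hence C_0 ≅ Z^6, C_1 ≅ Z^12, C_2 ≅ Z^8.

Boundary ∂_1: C_1 → C_0 is given by ∂[p,q] = [q] − [p]. For instance
  ∂PT = T − P.
The resulting 6×12 matrix has rank 5, and its Smith normal form has invariant factors (1,1,1,1,1).

∂_2: C_2 → C_1 maps a triangle to the signed sum of its edges. For instance
  ∂QRT = RT − QT + QR,
  ∂RSU = SU − RU + RS.
As a 12×8 matrix over Z this has rank 7, with invariant factors (1,1,1,1,1,1,1).

Computing H_k = (kernel of ∂_k) / (image of ∂_{k+1}):

  H_0: rank C_0 − rank ∂_1 = 6 − 5 = 1, and the invariant factors of ∂_1 are all 1, so H_0 = Z.
  H_1: rank ker ∂_1 − rank ∂_2 = (12 − 5) − 7 = 0, and the invariant factors of ∂_2 are all 1, so H_1 = 0.
  H_2: rank ker ∂_2 − rank ∂_3 = (8 − 7) − 0 = 1, and there is no ∂_3, so H_2 = Z.

As a check, the Euler characteristic is 6 − 12 + 8 = 2, which agrees with 1 − 0 + 1 = 2.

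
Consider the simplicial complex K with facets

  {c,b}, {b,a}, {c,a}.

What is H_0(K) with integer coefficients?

We work with the vertex ordering a < b < c. The simplices of K, each written with vertices in increasing order, are:

  0-simplices (3): a, b, c
  1-simplices (3): ab, ac, bc

so the chain groups are C_0 ≅ Z^3, C_1 ≅ Z^3.

Boundary ∂_1: C_1 → C_0 sends each edge [p,q] (with p < q) to q − p.
This gives a 3×3 integer matrix of rank 2; reducing to Smith normal form yields diagonal entries (1,1).

Reading off H_k = ker ∂_k / im ∂_{k+1}:

  H_0: rank C_0 − rank ∂_1 = 3 − 2 = 1, and the invariant factors of ∂_1 are all 1, so H_0 = Z.

H_0 = Z.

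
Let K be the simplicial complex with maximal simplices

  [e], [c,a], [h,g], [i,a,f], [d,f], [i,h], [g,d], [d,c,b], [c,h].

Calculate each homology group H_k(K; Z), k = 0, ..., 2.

H_0 ≅ Z^2,  H_1 ≅ Z^3,  H_2 = 0.

Order the vertices as a < b < c < d < e < f < g < h < i. Listing each simplex with vertices in this order, K has dimension 2 with simplices:

  0-simplices (9): a, b, c, d, e, f, g, h, i
  1-simplices (12): ac, af, ai, bc, bd, cd, ch, df, dg, fi, gh, hi
  2-simplices (2): afi, bcd

Hence C_0 ≅ Z^9, C_1 ≅ Z^12, C_2 ≅ Z^2.

Boundary ∂_1: C_1 → C_0 is given by ∂[p,q] = [q] − [p].
The resulting 9×12 matrix has rank 7, and its Smith normal form has invariant factors (1,1,1,1,1,1,1).

The boundary map ∂_2: C_2 → C_1 maps a triangle to the signed sum of its edges. For instance
  ∂bcd = cd − bd + bc,
  ∂afi = fi − ai + af.
As a 12×2 matrix over Z this has rank 2, with invariant factors (1,1).

Now H_k = ker ∂_k / im ∂_{k+1}, so:

  H_0: rank C_0 − rank ∂_1 = 9 − 7 = 2, and the invariant factors of ∂_1 are all 1, so H_0 = Z^2.
  H_1: rank ker ∂_1 − rank ∂_2 = (12 − 7) − 2 = 3, and the invariant factors of ∂_2 are all 1, so H_1 = Z^3.
  H_2: rank ker ∂_2 − rank ∂_3 = (2 − 2) − 0 = 0, and there is no ∂_3, so H_2 = 0.

As a check, the Euler characteristic is 9 − 12 + 2 = -1, which agrees with 2 − 3 + 0 = -1.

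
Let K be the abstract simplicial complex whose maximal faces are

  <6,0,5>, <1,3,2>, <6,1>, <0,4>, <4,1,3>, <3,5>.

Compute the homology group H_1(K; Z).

H_1 = Z^2.

Take the total order 0 < 1 < 2 < 3 < 4 < 5 < 6 on the vertex set. Then K (dimension 2) consists of the simplices:

  0-simplices (7): [0], [1], [2], [3], [4], [5], [6]
  1-simplices (11): [0,4], [0,5], [0,6], [1,2], [1,3], [1,4], [1,6], [2,3], [3,4], [3,5], [5,6]
  2-simplices (3): [0,5,6], [1,2,3], [1,3,4]

Hence C_0 ≅ Z^7, C_1 ≅ Z^11, C_2 ≅ Z^3.

Boundary ∂_1: C_1 → C_0 is given by ∂[p,q] = [q] − [p]. For instance
  ∂[2,3] = [3] − [2].
The 7×11 boundary matrix has rank 6 and Smith normal form diag(1,1,1,1,1,1).

The boundary map ∂_2: C_2 → C_1 maps a triangle to the signed sum of its edges. For instance
  ∂[1,3,4] = [3,4] − [1,4] + [1,3],
  ∂[0,5,6] = [5,6] − [0,6] + [0,5].
As a 11×3 matrix over Z this has rank 3, with invariant factors (1,1,1).

Reading off H_k = ker ∂_k / im ∂_{k+1}:

  H_1: rank ker ∂_1 − rank ∂_2 = (11 − 6) − 3 = 2, and the invariant factors of ∂_2 are all 1, so H_1 = Z^2.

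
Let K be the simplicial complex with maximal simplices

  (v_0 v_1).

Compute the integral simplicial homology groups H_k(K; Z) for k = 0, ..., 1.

Fix the vertex order v_0 < v_1 and write every simplex with vertices in increasing order. Then dim K = 1 and the simplices of K are:

  0-simplices (2): [v_0], [v_1]
  1-simplices (1): [v_0,v_1]

so the chain groups are C_0 ≅ Z^2, C_1 ≅ Z^1.

∂_1: C_1 → C_0 maps an edge to its endpoints' difference, ∂[p,q] = q − p. For instance
  ∂[v_0,v_1] = [v_1] − [v_0].
The resulting 2×1 matrix has rank 1, and its Smith normal form has invariant factors (1).

Reading off H_k = ker ∂_k / im ∂_{k+1}:

  H_0: rank C_0 − rank ∂_1 = 2 − 1 = 1, and the invariant factors of ∂_1 are all 1, so H_0 ≅ Z.
  H_1: rank ker ∂_1 − rank ∂_2 = (1 − 1) − 0 = 0, and there is no ∂_2, so H_1 ≅ 0.

H_0 ≅ Z,  H_1 = 0.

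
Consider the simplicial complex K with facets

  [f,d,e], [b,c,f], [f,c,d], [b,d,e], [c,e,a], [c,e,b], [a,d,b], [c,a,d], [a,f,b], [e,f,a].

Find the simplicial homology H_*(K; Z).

Fix the vertex order a < b < c < d < e < f and write every simplex with vertices in increasing order. Then dim K = 2 and the simplices of K are:

  0-simplices (6): a, b, c, d, e, f
  1-simplices (15): ab, ac, ad, ae, af, bc, bd, be, bf, cd, ce, cf, de, df, ef
  2-simplices (10): abd, abf, acd, ace, aef, bce, bcf, bde, cdf, def

Hence C_0 ≅ Z^6, C_1 ≅ Z^15, C_2 ≅ Z^10.

∂_1: C_1 → C_0 sends each edge [p,q] (with p < q) to q − p. For instance
  ∂bd = d − b.
As a 6×15 matrix over Z this has rank 5, with invariant factors (1,1,1,1,1).

∂_2: C_2 → C_1 sends each 2-simplex [p,q,r] to [q,r] − [p,r] + [p,q]. For instance
  ∂bde = de − be + bd,
  ∂cdf = df − cf + cd.
The 15×10 boundary matrix has rank 10 and Smith normal form diag(1,1,1,1,1,1,1,1,1,2).

Computing H_k = (kernel of ∂_k) / (image of ∂_{k+1}):

  H_0: rank C_0 − rank ∂_1 = 6 − 5 = 1, and the invariant factors of ∂_1 are all 1, so H_0 = Z.
  H_1: rank ker ∂_1 − rank ∂_2 = (15 − 5) − 10 = 0, and ∂_2 has invariant factor 2 > 1, so H_1 = Z/2.
  H_2: rank ker ∂_2 − rank ∂_3 = (10 − 10) − 0 = 0, and there is no ∂_3, so H_2 = 0.

As a check, the Euler characteristic is 6 − 15 + 10 = 1, which agrees with 1 − 0 + 0 = 1.
(K is a triangulation of the real projective plane RP^2.)

H_0 = Z,  H_1 = Z/2,  H_2 = 0.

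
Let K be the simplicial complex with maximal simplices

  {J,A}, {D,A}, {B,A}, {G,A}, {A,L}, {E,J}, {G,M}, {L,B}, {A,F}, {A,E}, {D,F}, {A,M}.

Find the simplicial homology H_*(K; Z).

H_0 = Z,  H_1 = Z^4.

Order the vertices as A < B < D < E < F < G < J < L < M. Listing each simplex with vertices in this order, K has dimension 1 with simplices:

  0-simplices (9): A, B, D, E, F, G, J, L, M
  1-simplices (12): AB, AD, AE, AF, AG, AJ, AL, AM, BL, DF, EJ, GM

Hence C_0 ≅ Z^9, C_1 ≅ Z^12.

The boundary map ∂_1: C_1 → C_0 maps an edge to its endpoints' difference, ∂[p,q] = q − p. For instance
  ∂AM = M − A.
As a 9×12 matrix over Z this has rank 8, with invariant factors (1,1,1,1,1,1,1,1).

Reading off H_k = ker ∂_k / im ∂_{k+1}:

  H_0: rank C_0 − rank ∂_1 = 9 − 8 = 1, and the invariant factors of ∂_1 are all 1, so H_0 = Z.
  H_1: rank ker ∂_1 − rank ∂_2 = (12 − 8) − 0 = 4, and there is no ∂_2, so H_1 = Z^4.

As a check, the Euler characteristic is 9 − 12 = -3, which agrees with 1 − 4 = -3.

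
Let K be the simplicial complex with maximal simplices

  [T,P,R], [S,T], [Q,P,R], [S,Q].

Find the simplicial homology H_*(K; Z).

Take the total order P < Q < R < S < T on the vertex set. Then K (dimension 2) consists of the simplices:

  0-simplices (5): P, Q, R, S, T
  1-simplices (7): PQ, PR, PT, QR, QS, RT, ST
  2-simplices (2): PQR, PRT

so the chain groups are C_0 ≅ Z^5, C_1 ≅ Z^7, C_2 ≅ Z^2.

The boundary map ∂_1: C_1 → C_0 sends each edge [p,q] (with p < q) to q − p.
The resulting 5×7 matrix has rank 4, and its Smith normal form has invariant factors (1,1,1,1).

∂_2: C_2 → C_1 maps a triangle to the signed sum of its edges. For instance
  ∂PQR = QR − PR + PQ,
  ∂PRT = RT − PT + PR.
The resulting 7×2 matrix has rank 2, and its Smith normal form has invariant factors (1,1).

Reading off H_k = ker ∂_k / im ∂_{k+1}:

  H_0: rank C_0 − rank ∂_1 = 5 − 4 = 1, and the invariant factors of ∂_1 are all 1, so H_0 ≅ Z.
  H_1: rank ker ∂_1 − rank ∂_2 = (7 − 4) − 2 = 1, and the invariant factors of ∂_2 are all 1, so H_1 ≅ Z.
  H_2: rank ker ∂_2 − rank ∂_3 = (2 − 2) − 0 = 0, and there is no ∂_3, so H_2 ≅ 0.

H_0 ≅ Z,  H_1 ≅ Z,  H_2 = 0.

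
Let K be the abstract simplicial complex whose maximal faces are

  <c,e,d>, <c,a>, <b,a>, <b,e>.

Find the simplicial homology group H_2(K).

H_2 = 0.

We work with the vertex ordering a < b < c < d < e. The simplices of K, each written with vertices in increasing order, are:

  0-simplices (5): a, b, c, d, e
  1-simplices (6): ab, ac, be, cd, ce, de
  2-simplices (1): cde

Hence C_0 ≅ Z^5, C_1 ≅ Z^6, C_2 ≅ Z^1.

Boundary ∂_1: C_1 → C_0 maps an edge to its endpoints' difference, ∂[p,q] = q − p.
As a 5×6 matrix over Z this has rank 4, with invariant factors (1,1,1,1).

Boundary ∂_2: C_2 → C_1 sends each 2-simplex [p,q,r] to [q,r] − [p,r] + [p,q]. For instance
  ∂cde = de − ce + cd.
The resulting 6×1 matrix has rank 1, and its Smith normal form has invariant factors (1).

From H_k ≅ ker(∂_k) / im(∂_{k+1}) we obtain:

  H_2: rank ker ∂_2 − rank ∂_3 = (1 − 1) − 0 = 0, and there is no ∂_3, so H_2 = 0.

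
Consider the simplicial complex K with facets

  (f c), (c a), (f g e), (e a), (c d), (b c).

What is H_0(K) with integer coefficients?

H_0 = Z.

Order the vertices as a < b < c < d < e < f < g. Listing each simplex with vertices in this order, K has dimension 2 with simplices:

  0-simplices (7): a, b, c, d, e, f, g
  1-simplices (8): ac, ae, bc, cd, cf, ef, eg, fg
  2-simplices (1): efg

Hence C_0 ≅ Z^7, C_1 ≅ Z^8, C_2 ≅ Z^1.

∂_1: C_1 → C_0 sends each edge [p,q] (with p < q) to q − p.
This gives a 7×8 integer matrix of rank 6; reducing to Smith normal form yields diagonal entries (1,1,1,1,1,1).

Boundary ∂_2: C_2 → C_1 sends each 2-simplex [p,q,r] to [q,r] − [p,r] + [p,q]. For instance
  ∂efg = fg − eg + ef.
As a 8×1 matrix over Z this has rank 1, with invariant factors (1).

From H_k ≅ ker(∂_k) / im(∂_{k+1}) we obtain:

  H_0: rank C_0 − rank ∂_1 = 7 − 6 = 1, and the invariant factors of ∂_1 are all 1, so H_0 = Z.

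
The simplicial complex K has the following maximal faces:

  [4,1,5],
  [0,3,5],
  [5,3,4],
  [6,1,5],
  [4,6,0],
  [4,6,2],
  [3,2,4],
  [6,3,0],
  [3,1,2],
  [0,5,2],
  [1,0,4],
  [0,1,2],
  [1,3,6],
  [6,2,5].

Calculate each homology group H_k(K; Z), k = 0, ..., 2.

H_0 ≅ Z,  H_1 ≅ Z^2,  H_2 ≅ Z.

We work with the vertex ordering 0 < 1 < 2 < 3 < 4 < 5 < 6. The simplices of K, each written with vertices in increasing order, are:

  0-simplices (7): [0], [1], [2], [3], [4], [5], [6]
  1-simplices (21): [0,1], [0,2], [0,3], [0,4], [0,5], [0,6], [1,2], [1,3], [1,4], [1,5], [1,6], [2,3], [2,4], [2,5], [2,6], [3,4], [3,5], [3,6], [4,5], [4,6], [5,6]
  2-simplices (14): [0,1,2], [0,1,4], [0,2,5], [0,3,5], [0,3,6], [0,4,6], [1,2,3], [1,3,6], [1,4,5], [1,5,6], [2,3,4], [2,4,6], [2,5,6], [3,4,5]

Hence C_0 ≅ Z^7, C_1 ≅ Z^21, C_2 ≅ Z^14.

Boundary ∂_1: C_1 → C_0 sends each edge [p,q] (with p < q) to q − p.
As a 7×21 matrix over Z this has rank 6, with invariant factors (1,1,1,1,1,1).

Boundary ∂_2: C_2 → C_1 sends each 2-simplex [p,q,r] to [q,r] − [p,r] + [p,q]. For instance
  ∂[1,2,3] = [2,3] − [1,3] + [1,2],
  ∂[1,3,6] = [3,6] − [1,6] + [1,3].
This gives a 21×14 integer matrix of rank 13; reducing to Smith normal form yields diagonal entries (1,1,1,1,1,1,1,1,1,1,1,1,1).

From H_k ≅ ker(∂_k) / im(∂_{k+1}) we obtain:

  H_0: rank C_0 − rank ∂_1 = 7 − 6 = 1, and the invariant factors of ∂_1 are all 1, so H_0 ≅ Z.
  H_1: rank ker ∂_1 − rank ∂_2 = (21 − 6) − 13 = 2, and the invariant factors of ∂_2 are all 1, so H_1 ≅ Z^2.
  H_2: rank ker ∂_2 − rank ∂_3 = (14 − 13) − 0 = 1, and there is no ∂_3, so H_2 ≅ Z.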